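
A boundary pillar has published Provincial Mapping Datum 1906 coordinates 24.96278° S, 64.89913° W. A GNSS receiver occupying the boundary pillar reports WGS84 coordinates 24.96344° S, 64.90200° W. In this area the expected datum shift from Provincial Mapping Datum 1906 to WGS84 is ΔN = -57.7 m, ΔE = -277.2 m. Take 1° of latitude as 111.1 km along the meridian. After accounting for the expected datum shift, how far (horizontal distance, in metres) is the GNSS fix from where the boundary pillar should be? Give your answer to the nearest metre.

20 m

Observed coordinate differences: Δφ = -0.00066°, Δλ = -0.00287°.
Converting to metres (1° lat = 111100 m, cos φ = 0.906582): observed ΔN = -73.3 m, observed ΔE = -289.1 m.
Subtracting the expected shift leaves a residual of -73.3 − (-57.7) = -15.6 m north and -289.1 − (-277.2) = -11.9 m east.
Residual distance = √((-15.6)² + (-11.9)²) = 19.6 m.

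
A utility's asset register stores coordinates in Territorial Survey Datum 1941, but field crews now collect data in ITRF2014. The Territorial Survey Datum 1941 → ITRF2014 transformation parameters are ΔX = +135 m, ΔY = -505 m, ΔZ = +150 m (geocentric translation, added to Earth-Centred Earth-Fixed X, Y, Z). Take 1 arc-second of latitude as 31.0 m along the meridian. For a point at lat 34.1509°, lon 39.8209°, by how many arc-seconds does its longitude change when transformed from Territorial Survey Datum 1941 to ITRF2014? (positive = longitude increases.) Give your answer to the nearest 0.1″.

Δλ = -18.5″

sin φ = 0.561374, cos φ = 0.827562, sin λ = 0.640390, cos λ = 0.768050.
East component: ΔE = −sin λ·ΔX + cos λ·ΔY = −(0.640390)(135) + (0.768050)(-505) = -474.32 m.
1° of latitude spans 3600 × 31.00 = 111600 m; at latitude φ, 1° of longitude spans that × cos φ = 92355.9 m, so Δλ = -474.32 / 92355.9 × 3600 = -18.489″.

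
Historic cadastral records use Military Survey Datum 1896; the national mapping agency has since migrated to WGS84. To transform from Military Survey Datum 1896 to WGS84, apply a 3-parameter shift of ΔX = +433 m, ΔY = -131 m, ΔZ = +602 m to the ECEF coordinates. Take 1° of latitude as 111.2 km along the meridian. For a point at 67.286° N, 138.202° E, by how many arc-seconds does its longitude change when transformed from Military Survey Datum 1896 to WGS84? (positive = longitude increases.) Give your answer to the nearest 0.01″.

Δλ = -16.01″

sin φ = 0.922444, cos φ = 0.386131, sin λ = 0.666506, cos λ = -0.745499.
East component: ΔE = −sin λ·ΔX + cos λ·ΔY = −(0.666506)(433) + (-0.745499)(-131) = -190.94 m.
1° of latitude spans 111200 m; at latitude φ, 1° of longitude spans that × cos φ = 42937.8 m, so Δλ = -190.94 / 42937.8 × 3600 = -16.009″.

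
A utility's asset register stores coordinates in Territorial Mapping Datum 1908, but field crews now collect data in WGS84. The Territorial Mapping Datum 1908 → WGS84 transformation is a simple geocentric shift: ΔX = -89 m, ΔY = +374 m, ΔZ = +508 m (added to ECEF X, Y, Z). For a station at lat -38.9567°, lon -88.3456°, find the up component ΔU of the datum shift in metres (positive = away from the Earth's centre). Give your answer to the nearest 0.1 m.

The local up (radial) axis is (cos φ cos λ, cos φ sin λ, sin φ), giving ΔU = -1.998 − 290.709 − 319.396 = -612.10 m.

ΔU = -612.1 m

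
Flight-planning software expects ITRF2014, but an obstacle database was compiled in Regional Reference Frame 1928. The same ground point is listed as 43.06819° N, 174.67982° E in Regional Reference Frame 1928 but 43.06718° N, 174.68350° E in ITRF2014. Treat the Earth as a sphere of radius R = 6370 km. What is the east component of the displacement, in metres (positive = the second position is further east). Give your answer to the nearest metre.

Δφ = 43.06718° − 43.06819° = -0.00101°; Δλ = 174.68350° − 174.67982° = +0.00368°.
1° along a meridian = πR/180 = 111177 m.
ΔN = Δφ × 111177 = -112.3 m; ΔE = Δλ × 111177 × cos(43.06819°) = +0.00368 × 111177 × 0.730542 = 298.9 m.

ΔE = 299 m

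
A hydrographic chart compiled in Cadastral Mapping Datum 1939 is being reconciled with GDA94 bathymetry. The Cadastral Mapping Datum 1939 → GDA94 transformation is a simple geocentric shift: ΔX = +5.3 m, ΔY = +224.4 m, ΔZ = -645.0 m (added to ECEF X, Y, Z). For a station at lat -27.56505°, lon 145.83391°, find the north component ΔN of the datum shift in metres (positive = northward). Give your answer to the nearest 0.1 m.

ΔN = -515.5 m

At φ = -27.56505°, λ = 145.83391°: sin φ = -0.462755, cos φ = 0.886486, sin λ = 0.561594, cos λ = -0.827413.
ΔN = −sin φ cos λ·ΔX − sin φ sin λ·ΔY + cos φ·ΔZ = −(-0.462755)(-0.827413)(5.3) − (-0.462755)(0.561594)(224.4) + (0.886486)(-645.0) = -515.50 m.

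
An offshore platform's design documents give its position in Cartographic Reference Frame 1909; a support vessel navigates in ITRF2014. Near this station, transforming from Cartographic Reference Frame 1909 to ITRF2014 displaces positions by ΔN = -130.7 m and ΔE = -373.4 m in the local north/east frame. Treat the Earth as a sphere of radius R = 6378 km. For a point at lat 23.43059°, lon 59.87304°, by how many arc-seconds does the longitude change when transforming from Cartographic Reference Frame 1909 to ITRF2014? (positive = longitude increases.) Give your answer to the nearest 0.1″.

Δλ = -13.2″

At latitude 23.43059°, cos φ = 0.917542.
One radian of longitude at latitude φ spans R cos φ, so Δλ = ΔE / (R cos φ) = -373.4 / (6378000 × 0.917542) = -6.3806e-05 rad = -13.161″.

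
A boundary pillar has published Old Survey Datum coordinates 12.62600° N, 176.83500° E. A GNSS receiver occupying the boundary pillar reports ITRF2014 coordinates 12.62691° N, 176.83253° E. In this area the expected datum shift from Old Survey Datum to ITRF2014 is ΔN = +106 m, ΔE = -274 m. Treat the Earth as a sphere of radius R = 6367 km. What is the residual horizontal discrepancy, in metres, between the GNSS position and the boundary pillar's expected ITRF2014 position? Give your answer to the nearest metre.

Observed coordinate differences: Δφ = +0.00091°, Δλ = -0.00247°.
Converting to metres (1° lat = 111125 m, cos φ = 0.975818): observed ΔN = 101.1 m, observed ΔE = -267.8 m.
Subtracting the expected shift leaves a residual of 101.1 − (106) = -4.9 m north and -267.8 − (-274) = 6.2 m east.
Residual distance = √((-4.9)² + 6.2²) = 7.9 m.

8 m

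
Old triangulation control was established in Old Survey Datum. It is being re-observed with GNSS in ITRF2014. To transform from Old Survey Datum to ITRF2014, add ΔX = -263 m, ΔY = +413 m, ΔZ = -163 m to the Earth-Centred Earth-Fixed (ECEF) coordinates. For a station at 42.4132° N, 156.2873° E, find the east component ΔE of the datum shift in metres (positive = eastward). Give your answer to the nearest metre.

The local east axis at (φ, λ) is (−sin λ, cos λ, 0), so ΔE = −sin(156.2873°)·(-263) + cos(156.2873°)·413 = -272.37 m.

ΔE = -272 m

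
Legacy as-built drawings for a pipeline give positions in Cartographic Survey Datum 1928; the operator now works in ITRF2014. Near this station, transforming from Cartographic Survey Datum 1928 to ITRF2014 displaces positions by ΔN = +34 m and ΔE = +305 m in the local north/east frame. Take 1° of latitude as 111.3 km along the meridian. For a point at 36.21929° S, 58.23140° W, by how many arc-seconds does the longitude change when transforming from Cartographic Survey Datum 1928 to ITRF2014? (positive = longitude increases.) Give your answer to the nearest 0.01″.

At latitude -36.21929°, cos φ = 0.806761.
1° of longitude at this latitude = 111.3 × cos φ = 89.79 km, so Δλ = 305.0 / 89792.5 = 0.0033967° = 12.228″.

Δλ = 12.23″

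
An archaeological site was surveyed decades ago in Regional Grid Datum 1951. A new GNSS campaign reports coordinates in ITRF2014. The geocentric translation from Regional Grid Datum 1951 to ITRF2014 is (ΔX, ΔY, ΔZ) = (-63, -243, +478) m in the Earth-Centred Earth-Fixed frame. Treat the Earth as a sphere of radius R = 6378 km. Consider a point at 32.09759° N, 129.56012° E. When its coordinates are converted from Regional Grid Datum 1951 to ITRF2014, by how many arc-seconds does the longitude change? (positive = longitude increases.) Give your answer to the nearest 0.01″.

sin φ = 0.531363, cos φ = 0.847144, sin λ = 0.770957, cos λ = -0.636888.
East component: ΔE = −sin λ·ΔX + cos λ·ΔY = −(0.770957)(-63) + (-0.636888)(-243) = 203.33 m.
1° of latitude spans πR/180 = 111317 m; at latitude φ, 1° of longitude spans that × cos φ = 94301.6 m, so Δλ = 203.33 / 94301.6 × 3600 = 7.762″.

Δλ = 7.76″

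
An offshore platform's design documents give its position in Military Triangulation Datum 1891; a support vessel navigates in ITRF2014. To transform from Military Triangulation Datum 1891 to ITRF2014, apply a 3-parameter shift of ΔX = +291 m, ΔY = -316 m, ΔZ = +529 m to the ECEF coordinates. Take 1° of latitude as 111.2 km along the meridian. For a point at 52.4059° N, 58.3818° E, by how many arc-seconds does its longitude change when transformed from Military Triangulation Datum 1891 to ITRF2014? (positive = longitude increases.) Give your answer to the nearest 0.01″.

sin φ = 0.792352, cos φ = 0.610064, sin λ = 0.851560, cos λ = 0.524256.
East component: ΔE = −sin λ·ΔX + cos λ·ΔY = −(0.851560)(291) + (0.524256)(-316) = -413.47 m.
1° of latitude spans 111200 m; at latitude φ, 1° of longitude spans that × cos φ = 67839.1 m, so Δλ = -413.47 / 67839.1 × 3600 = -21.941″.

Δλ = -21.94″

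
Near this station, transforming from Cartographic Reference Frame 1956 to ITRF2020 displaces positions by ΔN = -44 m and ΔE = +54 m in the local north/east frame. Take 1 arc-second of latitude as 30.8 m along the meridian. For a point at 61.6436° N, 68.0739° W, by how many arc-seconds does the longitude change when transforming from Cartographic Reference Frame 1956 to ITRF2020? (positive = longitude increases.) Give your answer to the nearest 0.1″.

At latitude 61.6436°, cos φ = 0.474955.
1″ of longitude at this latitude = 30.80 × cos φ = 14.6286 m, so Δλ = 54.0 / 14.6286 = 3.691″.

Δλ = 3.7″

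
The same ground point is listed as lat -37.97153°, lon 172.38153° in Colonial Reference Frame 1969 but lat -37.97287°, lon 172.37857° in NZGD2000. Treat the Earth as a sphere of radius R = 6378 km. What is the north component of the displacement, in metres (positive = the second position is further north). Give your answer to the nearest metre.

ΔN = -149 m

Δφ = -37.97287° − -37.97153° = -0.00134°; Δλ = 172.37857° − 172.38153° = -0.00296°.
1° along a meridian = πR/180 = 111317 m.
ΔN = Δφ × 111317 = -149.2 m; ΔE = Δλ × 111317 × cos(-37.97153°) = -0.00296 × 111317 × 0.788317 = -259.7 m.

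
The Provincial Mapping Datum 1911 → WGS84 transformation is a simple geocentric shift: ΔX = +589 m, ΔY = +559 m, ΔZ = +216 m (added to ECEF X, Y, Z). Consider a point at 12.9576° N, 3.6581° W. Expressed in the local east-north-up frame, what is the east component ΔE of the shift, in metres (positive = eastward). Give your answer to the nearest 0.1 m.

ΔE = 595.4 m

The local east axis at (φ, λ) is (−sin λ, cos λ, 0), so ΔE = −sin(-3.6581°)·589 + cos(-3.6581°)·559 = 595.44 m.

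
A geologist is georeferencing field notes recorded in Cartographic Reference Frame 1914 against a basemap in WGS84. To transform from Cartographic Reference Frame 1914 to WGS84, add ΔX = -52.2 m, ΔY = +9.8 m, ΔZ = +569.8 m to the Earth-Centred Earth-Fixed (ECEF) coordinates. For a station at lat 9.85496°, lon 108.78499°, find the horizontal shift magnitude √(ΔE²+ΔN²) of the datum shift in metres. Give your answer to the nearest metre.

At φ = 9.85496°, λ = 108.78499°: sin φ = 0.171155, cos φ = 0.985244, sin λ = 0.946734, cos λ = -0.322018.
ΔE = −sin λ·ΔX + cos λ·ΔY = −(0.946734)·(-52.2) + (-0.322018)·(9.8) = 46.26 m.
ΔN = −sin φ cos λ·ΔX − sin φ sin λ·ΔY + cos φ·ΔZ = −(0.171155)(-0.322018)(-52.2) − (0.171155)(0.946734)(9.8) + (0.985244)(569.8) = 556.93 m.
Horizontal magnitude = √(ΔE² + ΔN²) = √(46.26² + 556.93²) = 558.85 m.

559 m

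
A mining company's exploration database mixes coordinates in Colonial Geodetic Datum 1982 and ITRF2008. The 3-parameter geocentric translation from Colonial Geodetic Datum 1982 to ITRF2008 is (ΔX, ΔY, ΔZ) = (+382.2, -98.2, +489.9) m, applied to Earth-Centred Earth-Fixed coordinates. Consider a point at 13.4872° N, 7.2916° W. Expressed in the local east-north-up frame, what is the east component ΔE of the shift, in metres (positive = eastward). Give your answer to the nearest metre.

The local east axis at (φ, λ) is (−sin λ, cos λ, 0), so ΔE = −sin(-7.2916°)·382.2 + cos(-7.2916°)·(-98.2) = -48.90 m.

ΔE = -49 m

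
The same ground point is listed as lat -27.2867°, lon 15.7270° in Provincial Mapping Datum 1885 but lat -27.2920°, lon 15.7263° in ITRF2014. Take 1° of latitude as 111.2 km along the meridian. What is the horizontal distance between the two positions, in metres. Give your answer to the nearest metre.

593 m

Δφ = -27.2920° − -27.2867° = -0.0053°; Δλ = 15.7263° − 15.7270° = -0.0007°.
ΔN = Δφ × 111200 = -589.4 m; ΔE = Δλ × 111200 × cos(-27.2867°) = -0.0007 × 111200 × 0.888724 = -69.2 m.
Distance = √(ΔE² + ΔN²) = √((-69.2)² + (-589.4)²) = 593.4 m.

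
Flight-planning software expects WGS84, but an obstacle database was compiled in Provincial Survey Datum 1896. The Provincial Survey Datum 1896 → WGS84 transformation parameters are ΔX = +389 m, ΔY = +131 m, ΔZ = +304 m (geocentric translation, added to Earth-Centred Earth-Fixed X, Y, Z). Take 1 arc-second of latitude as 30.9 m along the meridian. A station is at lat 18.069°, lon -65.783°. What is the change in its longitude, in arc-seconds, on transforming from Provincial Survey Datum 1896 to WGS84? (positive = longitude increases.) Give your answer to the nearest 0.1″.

sin φ = 0.310162, cos φ = 0.950684, sin λ = -0.911998, cos λ = 0.410194.
East component: ΔE = −sin λ·ΔX + cos λ·ΔY = −(-0.911998)(389) + (0.410194)(131) = 408.50 m.
1° of latitude spans 3600 × 30.90 = 111240 m; at latitude φ, 1° of longitude spans that × cos φ = 105754.1 m, so Δλ = 408.50 / 105754.1 × 3600 = 13.906″.

Δλ = 13.9″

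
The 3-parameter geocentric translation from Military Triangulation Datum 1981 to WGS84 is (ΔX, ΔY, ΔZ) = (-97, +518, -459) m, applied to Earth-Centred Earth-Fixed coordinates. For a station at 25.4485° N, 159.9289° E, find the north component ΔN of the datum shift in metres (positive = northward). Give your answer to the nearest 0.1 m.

ΔN = -530.0 m

At φ = 25.4485°, λ = 159.9289°: sin φ = 0.429700, cos φ = 0.902972, sin λ = 0.343186, cos λ = -0.939267.
ΔN = −sin φ cos λ·ΔX − sin φ sin λ·ΔY + cos φ·ΔZ = −(0.429700)(-0.939267)(-97) − (0.429700)(0.343186)(518) + (0.902972)(-459) = -530.00 m.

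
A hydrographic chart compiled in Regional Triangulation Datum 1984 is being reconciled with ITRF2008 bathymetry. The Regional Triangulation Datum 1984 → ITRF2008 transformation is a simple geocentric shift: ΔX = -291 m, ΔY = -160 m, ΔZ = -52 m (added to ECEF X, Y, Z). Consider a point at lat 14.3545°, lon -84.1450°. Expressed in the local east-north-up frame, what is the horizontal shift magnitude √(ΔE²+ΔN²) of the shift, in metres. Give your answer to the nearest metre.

At φ = 14.3545°, λ = -84.1450°: sin φ = 0.247921, cos φ = 0.968780, sin λ = -0.994783, cos λ = 0.102011.
ΔE = −sin λ·ΔX + cos λ·ΔY = −(-0.994783)·(-291) + (0.102011)·(-160) = -305.80 m.
ΔN = −sin φ cos λ·ΔX − sin φ sin λ·ΔY + cos φ·ΔZ = −(0.247921)(0.102011)(-291) − (0.247921)(-0.994783)(-160) + (0.968780)(-52) = -82.48 m.
Horizontal magnitude = √(ΔE² + ΔN²) = √((-305.80)² + (-82.48)²) = 316.73 m.

317 m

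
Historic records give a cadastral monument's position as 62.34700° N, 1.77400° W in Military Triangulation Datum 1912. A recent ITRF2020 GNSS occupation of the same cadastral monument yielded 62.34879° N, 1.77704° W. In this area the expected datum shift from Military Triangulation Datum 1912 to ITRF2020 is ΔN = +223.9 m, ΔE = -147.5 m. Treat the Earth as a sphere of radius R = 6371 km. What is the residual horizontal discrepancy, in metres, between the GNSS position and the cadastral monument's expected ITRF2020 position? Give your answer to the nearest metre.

Observed coordinate differences: Δφ = +0.00179°, Δλ = -0.00304°.
Converting to metres (1° lat = 111195 m, cos φ = 0.464116): observed ΔN = 199.0 m, observed ΔE = -156.9 m.
Subtracting the expected shift leaves a residual of 199.0 − (223.9) = -24.9 m north and -156.9 − (-147.5) = -9.4 m east.
Residual distance = √((-24.9)² + (-9.4)²) = 26.6 m.

27 m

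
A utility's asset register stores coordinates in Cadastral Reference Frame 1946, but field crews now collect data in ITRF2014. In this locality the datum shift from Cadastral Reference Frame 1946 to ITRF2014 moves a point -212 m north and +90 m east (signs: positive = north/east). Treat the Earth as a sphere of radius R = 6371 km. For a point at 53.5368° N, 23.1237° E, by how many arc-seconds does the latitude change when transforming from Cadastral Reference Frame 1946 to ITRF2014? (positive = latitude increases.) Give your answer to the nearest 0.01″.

On a sphere of radius R, 1 rad of latitude = R, so Δφ = ΔN / R = -212.0 / 6371000 = -3.3276e-05 rad = -6.864″.

Δφ = -6.86″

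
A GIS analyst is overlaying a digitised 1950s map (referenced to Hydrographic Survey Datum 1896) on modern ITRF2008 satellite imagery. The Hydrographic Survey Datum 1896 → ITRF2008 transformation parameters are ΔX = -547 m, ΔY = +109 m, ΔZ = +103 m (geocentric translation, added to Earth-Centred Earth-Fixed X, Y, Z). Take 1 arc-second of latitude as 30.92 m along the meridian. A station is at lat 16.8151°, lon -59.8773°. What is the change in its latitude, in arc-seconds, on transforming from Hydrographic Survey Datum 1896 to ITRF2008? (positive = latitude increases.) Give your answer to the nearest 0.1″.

sin φ = 0.289284, cos φ = 0.957243, sin λ = -0.864953, cos λ = 0.501853.
North component: ΔN = −sin φ cos λ·ΔX − sin φ sin λ·ΔY + cos φ·ΔZ = −(0.289284)(0.501853)(-547) − (0.289284)(-0.864953)(109) + (0.957243)(103) = 205.28 m.
1° of latitude spans 3600 × 30.92 = 111312 m, so Δφ = 205.28 / 111312 × 3600 = 6.639″.

Δφ = 6.6″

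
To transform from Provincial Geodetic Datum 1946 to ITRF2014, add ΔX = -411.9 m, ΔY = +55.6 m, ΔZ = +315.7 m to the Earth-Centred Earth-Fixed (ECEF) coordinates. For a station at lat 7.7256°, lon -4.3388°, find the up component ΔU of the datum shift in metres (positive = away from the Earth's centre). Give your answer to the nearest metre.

The local up (radial) axis is (cos φ cos λ, cos φ sin λ, sin φ), giving ΔU = -406.992 − 4.168 + 42.439 = -368.72 m.

ΔU = -369 m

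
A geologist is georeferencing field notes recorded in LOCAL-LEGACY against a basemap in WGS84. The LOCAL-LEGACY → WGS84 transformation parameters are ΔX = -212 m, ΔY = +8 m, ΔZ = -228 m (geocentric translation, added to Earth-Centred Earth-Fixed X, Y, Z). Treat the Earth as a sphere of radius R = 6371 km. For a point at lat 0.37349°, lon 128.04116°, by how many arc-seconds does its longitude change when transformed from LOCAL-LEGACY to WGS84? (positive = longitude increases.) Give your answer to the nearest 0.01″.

Δλ = 5.25″

sin φ = 0.006519, cos φ = 0.999979, sin λ = 0.787568, cos λ = -0.616227.
East component: ΔE = −sin λ·ΔX + cos λ·ΔY = −(0.787568)(-212) + (-0.616227)(8) = 162.03 m.
1° of latitude spans πR/180 = 111195 m; at latitude φ, 1° of longitude spans that × cos φ = 111192.6 m, so Δλ = 162.03 / 111192.6 × 3600 = 5.246″.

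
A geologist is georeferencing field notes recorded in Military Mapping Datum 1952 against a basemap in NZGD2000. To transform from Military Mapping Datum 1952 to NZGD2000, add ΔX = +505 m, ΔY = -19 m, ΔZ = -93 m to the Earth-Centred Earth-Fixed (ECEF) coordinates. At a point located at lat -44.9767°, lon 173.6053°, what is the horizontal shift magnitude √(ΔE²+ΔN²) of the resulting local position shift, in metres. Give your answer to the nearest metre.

The local east axis at (φ, λ) is (−sin λ, cos λ, 0), so ΔE = −sin(173.6053°)·505 + cos(173.6053°)·(-19) = -37.36 m.
The local north axis is (−sin φ cos λ, −sin φ sin λ, cos φ), giving ΔN = -354.723 − 1.496 − 65.788 = -422.01 m.
Horizontal magnitude = √(ΔE² + ΔN²) = √((-37.36)² + (-422.01)²) = 423.66 m.

424 m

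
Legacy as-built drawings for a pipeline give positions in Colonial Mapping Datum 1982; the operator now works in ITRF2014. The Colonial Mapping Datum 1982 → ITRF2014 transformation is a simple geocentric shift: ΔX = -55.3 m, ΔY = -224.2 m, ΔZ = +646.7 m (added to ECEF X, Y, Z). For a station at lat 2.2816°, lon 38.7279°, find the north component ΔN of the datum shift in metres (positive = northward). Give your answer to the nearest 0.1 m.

The local north axis is (−sin φ cos λ, −sin φ sin λ, cos φ), giving ΔN = 1.717 + 5.584 + 646.187 = 653.49 m.

ΔN = 653.5 m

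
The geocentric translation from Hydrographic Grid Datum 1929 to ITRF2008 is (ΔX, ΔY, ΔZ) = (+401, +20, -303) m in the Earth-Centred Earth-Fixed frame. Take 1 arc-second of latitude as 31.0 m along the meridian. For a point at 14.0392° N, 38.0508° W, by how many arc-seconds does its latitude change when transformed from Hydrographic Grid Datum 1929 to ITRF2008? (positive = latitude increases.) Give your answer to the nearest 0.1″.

sin φ = 0.242586, cos φ = 0.970130, sin λ = -0.616360, cos λ = 0.787465.
North component: ΔN = −sin φ cos λ·ΔX − sin φ sin λ·ΔY + cos φ·ΔZ = −(0.242586)(0.787465)(401) − (0.242586)(-0.616360)(20) + (0.970130)(-303) = -367.56 m.
1° of latitude spans 3600 × 31.00 = 111600 m, so Δφ = -367.56 / 111600 × 3600 = -11.857″.

Δφ = -11.9″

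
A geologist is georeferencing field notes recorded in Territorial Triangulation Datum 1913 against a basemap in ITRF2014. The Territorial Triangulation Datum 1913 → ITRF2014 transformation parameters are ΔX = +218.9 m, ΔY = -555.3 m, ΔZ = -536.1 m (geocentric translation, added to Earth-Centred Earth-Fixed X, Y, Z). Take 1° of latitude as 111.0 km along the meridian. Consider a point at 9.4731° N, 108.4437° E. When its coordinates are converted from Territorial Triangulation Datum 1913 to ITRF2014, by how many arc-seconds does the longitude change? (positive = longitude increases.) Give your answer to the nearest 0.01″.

sin φ = 0.164585, cos φ = 0.986363, sin λ = 0.948635, cos λ = -0.316373.
East component: ΔE = −sin λ·ΔX + cos λ·ΔY = −(0.948635)(218.9) + (-0.316373)(-555.3) = -31.97 m.
1° of latitude spans 111000 m; at latitude φ, 1° of longitude spans that × cos φ = 109486.3 m, so Δλ = -31.97 / 109486.3 × 3600 = -1.051″.

Δλ = -1.05″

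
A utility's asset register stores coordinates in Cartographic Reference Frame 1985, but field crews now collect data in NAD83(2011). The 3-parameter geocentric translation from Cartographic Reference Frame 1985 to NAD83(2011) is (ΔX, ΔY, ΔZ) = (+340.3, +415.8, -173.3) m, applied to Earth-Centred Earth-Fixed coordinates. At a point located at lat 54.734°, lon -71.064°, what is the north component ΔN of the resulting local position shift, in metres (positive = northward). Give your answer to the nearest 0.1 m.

ΔN = 130.9 m

At φ = 54.734°, λ = -71.064°: sin φ = 0.816480, cos φ = 0.577373, sin λ = -0.945882, cos λ = 0.324512.
ΔN = −sin φ cos λ·ΔX − sin φ sin λ·ΔY + cos φ·ΔZ = −(0.816480)(0.324512)(340.3) − (0.816480)(-0.945882)(415.8) + (0.577373)(-173.3) = 130.90 m.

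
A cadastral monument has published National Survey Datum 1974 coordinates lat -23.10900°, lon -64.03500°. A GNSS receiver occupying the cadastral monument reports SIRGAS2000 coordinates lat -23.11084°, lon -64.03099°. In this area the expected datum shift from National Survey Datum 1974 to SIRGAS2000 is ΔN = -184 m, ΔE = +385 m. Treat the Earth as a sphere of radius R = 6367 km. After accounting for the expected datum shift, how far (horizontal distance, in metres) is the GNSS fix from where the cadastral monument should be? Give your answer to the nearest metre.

32 m

Observed coordinate differences: Δφ = -0.00184°, Δλ = +0.00401°.
Converting to metres (1° lat = 111125 m, cos φ = 0.919760): observed ΔN = -204.5 m, observed ΔE = 409.9 m.
Subtracting the expected shift leaves a residual of -204.5 − (-184) = -20.5 m north and 409.9 − (385) = 24.9 m east.
Residual distance = √((-20.5)² + 24.9²) = 32.2 m.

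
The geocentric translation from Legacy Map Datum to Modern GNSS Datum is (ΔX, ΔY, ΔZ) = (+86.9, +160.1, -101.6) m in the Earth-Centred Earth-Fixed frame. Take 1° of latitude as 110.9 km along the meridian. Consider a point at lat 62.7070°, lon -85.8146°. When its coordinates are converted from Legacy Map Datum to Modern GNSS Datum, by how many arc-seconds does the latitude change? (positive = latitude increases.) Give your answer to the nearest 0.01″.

Δφ = 2.91″

sin φ = 0.888673, cos φ = 0.458541, sin λ = -0.997333, cos λ = 0.072984.
North component: ΔN = −sin φ cos λ·ΔX − sin φ sin λ·ΔY + cos φ·ΔZ = −(0.888673)(0.072984)(86.9) − (0.888673)(-0.997333)(160.1) + (0.458541)(-101.6) = 89.67 m.
1° of latitude spans 110900 m, so Δφ = 89.67 / 110900 × 3600 = 2.911″.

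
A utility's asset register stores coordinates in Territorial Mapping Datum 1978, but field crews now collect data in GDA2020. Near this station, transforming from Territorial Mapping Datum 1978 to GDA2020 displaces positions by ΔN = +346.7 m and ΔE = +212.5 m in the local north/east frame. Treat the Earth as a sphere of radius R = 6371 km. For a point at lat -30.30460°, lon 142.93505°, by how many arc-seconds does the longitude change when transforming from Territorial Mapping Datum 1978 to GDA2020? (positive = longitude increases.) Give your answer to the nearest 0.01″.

At latitude -30.30460°, cos φ = 0.863355.
One radian of longitude at latitude φ spans R cos φ, so Δλ = ΔE / (R cos φ) = 212.5 / (6371000 × 0.863355) = 3.8633e-05 rad = 7.969″.

Δλ = 7.97″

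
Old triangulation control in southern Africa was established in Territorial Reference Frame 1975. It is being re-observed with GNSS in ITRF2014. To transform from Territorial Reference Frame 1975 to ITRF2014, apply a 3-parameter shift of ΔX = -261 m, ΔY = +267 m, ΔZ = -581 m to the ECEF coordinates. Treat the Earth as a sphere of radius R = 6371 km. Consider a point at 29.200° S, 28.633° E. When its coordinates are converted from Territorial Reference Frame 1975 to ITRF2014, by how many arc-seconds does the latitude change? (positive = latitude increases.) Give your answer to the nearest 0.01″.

sin φ = -0.487860, cos φ = 0.872922, sin λ = 0.479197, cos λ = 0.877707.
North component: ΔN = −sin φ cos λ·ΔX − sin φ sin λ·ΔY + cos φ·ΔZ = −(-0.487860)(0.877707)(-261) − (-0.487860)(0.479197)(267) + (0.872922)(-581) = -556.51 m.
1° of latitude spans πR/180 = 111195 m, so Δφ = -556.51 / 111195 × 3600 = -18.017″.

Δφ = -18.02″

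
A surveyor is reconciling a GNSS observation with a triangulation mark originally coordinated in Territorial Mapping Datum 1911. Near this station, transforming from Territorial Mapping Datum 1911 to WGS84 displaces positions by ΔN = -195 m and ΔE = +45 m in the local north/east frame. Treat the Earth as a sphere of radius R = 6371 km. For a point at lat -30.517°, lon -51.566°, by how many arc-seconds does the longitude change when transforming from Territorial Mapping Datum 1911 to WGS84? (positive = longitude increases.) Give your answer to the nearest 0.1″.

At latitude -30.517°, cos φ = 0.861479.
One radian of longitude at latitude φ spans R cos φ, so Δλ = ΔE / (R cos φ) = 45.0 / (6371000 × 0.861479) = 8.1990e-06 rad = 1.691″.

Δλ = 1.7″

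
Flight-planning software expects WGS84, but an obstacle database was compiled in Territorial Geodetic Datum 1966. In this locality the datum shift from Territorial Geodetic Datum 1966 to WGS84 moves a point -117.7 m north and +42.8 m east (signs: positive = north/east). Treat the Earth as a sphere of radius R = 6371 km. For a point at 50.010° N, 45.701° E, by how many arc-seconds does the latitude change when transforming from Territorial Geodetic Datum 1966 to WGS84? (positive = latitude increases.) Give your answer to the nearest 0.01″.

On a sphere of radius R, 1 rad of latitude = R, so Δφ = ΔN / R = -117.7 / 6371000 = -1.8474e-05 rad = -3.811″.

Δφ = -3.81″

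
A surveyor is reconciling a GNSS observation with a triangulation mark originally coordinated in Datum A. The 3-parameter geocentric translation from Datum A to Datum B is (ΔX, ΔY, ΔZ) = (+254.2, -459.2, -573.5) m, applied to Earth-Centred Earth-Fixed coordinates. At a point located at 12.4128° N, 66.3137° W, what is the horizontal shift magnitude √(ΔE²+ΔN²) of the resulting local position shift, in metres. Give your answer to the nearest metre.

674 m

At φ = 12.4128°, λ = -66.3137°: sin φ = 0.214954, cos φ = 0.976624, sin λ = -0.915759, cos λ = 0.401729.
ΔE = −sin λ·ΔX + cos λ·ΔY = −(-0.915759)·(254.2) + (0.401729)·(-459.2) = 48.31 m.
ΔN = −sin φ cos λ·ΔX − sin φ sin λ·ΔY + cos φ·ΔZ = −(0.214954)(0.401729)(254.2) − (0.214954)(-0.915759)(-459.2) + (0.976624)(-573.5) = -672.44 m.
Horizontal magnitude = √(ΔE² + ΔN²) = √(48.31² + (-672.44)²) = 674.17 m.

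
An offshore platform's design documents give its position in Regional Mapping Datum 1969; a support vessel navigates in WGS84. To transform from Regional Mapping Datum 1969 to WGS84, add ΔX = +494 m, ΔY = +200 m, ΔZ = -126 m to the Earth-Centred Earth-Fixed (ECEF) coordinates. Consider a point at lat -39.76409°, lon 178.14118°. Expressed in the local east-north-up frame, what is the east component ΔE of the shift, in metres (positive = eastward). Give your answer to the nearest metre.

The local east axis at (φ, λ) is (−sin λ, cos λ, 0), so ΔE = −sin(178.14118°)·494 + cos(178.14118°)·200 = -215.92 m.

ΔE = -216 m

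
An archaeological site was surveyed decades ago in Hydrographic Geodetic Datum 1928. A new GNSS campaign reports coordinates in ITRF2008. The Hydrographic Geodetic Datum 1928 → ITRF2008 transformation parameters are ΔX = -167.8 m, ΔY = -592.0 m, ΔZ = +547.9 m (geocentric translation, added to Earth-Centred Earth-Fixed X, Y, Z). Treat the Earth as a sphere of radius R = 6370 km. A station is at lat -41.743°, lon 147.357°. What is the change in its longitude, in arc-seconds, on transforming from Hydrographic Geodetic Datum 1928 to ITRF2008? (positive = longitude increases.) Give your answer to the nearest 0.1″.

sin φ = -0.665791, cos φ = 0.746139, sin λ = 0.539403, cos λ = -0.842048.
East component: ΔE = −sin λ·ΔX + cos λ·ΔY = −(0.539403)(-167.8) + (-0.842048)(-592.0) = 589.00 m.
1° of latitude spans πR/180 = 111177 m; at latitude φ, 1° of longitude spans that × cos φ = 82953.8 m, so Δλ = 589.00 / 82953.8 × 3600 = 25.561″.

Δλ = 25.6″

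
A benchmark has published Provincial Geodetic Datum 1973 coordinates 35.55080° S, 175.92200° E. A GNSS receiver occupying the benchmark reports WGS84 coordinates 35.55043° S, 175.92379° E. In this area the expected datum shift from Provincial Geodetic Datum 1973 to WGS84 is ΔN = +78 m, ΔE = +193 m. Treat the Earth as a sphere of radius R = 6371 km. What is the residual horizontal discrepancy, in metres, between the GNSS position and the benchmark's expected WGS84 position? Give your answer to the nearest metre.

48 m

Observed coordinate differences: Δφ = +0.00037°, Δλ = +0.00179°.
Converting to metres (1° lat = 111195 m, cos φ = 0.813600): observed ΔN = 41.1 m, observed ΔE = 161.9 m.
Subtracting the expected shift leaves a residual of 41.1 − (78) = -36.9 m north and 161.9 − (193) = -31.1 m east.
Residual distance = √((-36.9)² + (-31.1)²) = 48.2 m.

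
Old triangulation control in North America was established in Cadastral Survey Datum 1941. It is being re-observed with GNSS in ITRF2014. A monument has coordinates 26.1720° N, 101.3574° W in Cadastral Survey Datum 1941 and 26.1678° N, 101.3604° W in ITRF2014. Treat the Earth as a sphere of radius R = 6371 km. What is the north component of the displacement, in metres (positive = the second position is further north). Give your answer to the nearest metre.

Δφ = 26.1678° − 26.1720° = -0.0042°; Δλ = -101.3604° − -101.3574° = -0.0030°.
1° along a meridian = πR/180 = 111195 m.
ΔN = Δφ × 111195 = -467.0 m; ΔE = Δλ × 111195 × cos(26.1720°) = -0.0030 × 111195 × 0.897474 = -299.4 m.

ΔN = -467 m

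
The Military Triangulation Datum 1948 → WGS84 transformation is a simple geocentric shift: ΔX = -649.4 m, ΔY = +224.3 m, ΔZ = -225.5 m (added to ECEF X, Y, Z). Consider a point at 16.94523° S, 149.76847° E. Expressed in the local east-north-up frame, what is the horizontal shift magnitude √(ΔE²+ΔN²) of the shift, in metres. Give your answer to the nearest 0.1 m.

At φ = -16.94523°, λ = 149.76847°: sin φ = -0.291457, cos φ = 0.956584, sin λ = 0.503495, cos λ = -0.863998.
ΔE = −sin λ·ΔX + cos λ·ΔY = −(0.503495)·(-649.4) + (-0.863998)·(224.3) = 133.18 m.
ΔN = −sin φ cos λ·ΔX − sin φ sin λ·ΔY + cos φ·ΔZ = −(-0.291457)(-0.863998)(-649.4) − (-0.291457)(0.503495)(224.3) + (0.956584)(-225.5) = -19.26 m.
Horizontal magnitude = √(ΔE² + ΔN²) = √(133.18² + (-19.26)²) = 134.56 m.

134.6 m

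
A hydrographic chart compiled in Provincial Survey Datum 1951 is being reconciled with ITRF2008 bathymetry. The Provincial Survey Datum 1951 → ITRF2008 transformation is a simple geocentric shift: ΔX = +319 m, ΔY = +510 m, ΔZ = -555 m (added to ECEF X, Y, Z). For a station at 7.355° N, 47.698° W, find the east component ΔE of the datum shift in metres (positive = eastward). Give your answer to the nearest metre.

ΔE = 579 m

At φ = 7.355°, λ = -47.698°: sin φ = 0.128017, cos φ = 0.991772, sin λ = -0.739608, cos λ = 0.673038.
ΔE = −sin λ·ΔX + cos λ·ΔY = −(-0.739608)·(319) + (0.673038)·(510) = 579.18 m.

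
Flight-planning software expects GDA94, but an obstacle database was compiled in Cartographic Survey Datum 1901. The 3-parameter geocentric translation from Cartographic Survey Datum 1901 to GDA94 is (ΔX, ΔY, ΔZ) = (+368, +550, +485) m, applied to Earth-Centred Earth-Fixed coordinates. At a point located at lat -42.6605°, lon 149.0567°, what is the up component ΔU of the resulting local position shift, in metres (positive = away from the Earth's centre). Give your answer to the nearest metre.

At φ = -42.6605°, λ = 149.0567°: sin φ = -0.677653, cos φ = 0.735382, sin λ = 0.514190, cos λ = -0.857677.
ΔU = cos φ cos λ·ΔX + cos φ sin λ·ΔY + sin φ·ΔZ = (0.735382)(-0.857677)(368) + (0.735382)(0.514190)(550) + (-0.677653)(485) = -352.80 m.

ΔU = -353 m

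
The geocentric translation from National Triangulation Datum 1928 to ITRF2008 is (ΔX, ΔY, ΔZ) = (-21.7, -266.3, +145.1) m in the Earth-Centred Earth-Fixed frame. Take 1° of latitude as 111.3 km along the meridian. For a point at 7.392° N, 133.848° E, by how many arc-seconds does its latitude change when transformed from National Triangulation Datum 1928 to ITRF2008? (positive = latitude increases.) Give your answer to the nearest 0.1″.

sin φ = 0.128657, cos φ = 0.991689, sin λ = 0.721180, cos λ = -0.692748.
North component: ΔN = −sin φ cos λ·ΔX − sin φ sin λ·ΔY + cos φ·ΔZ = −(0.128657)(-0.692748)(-21.7) − (0.128657)(0.721180)(-266.3) + (0.991689)(145.1) = 166.67 m.
1° of latitude spans 111300 m, so Δφ = 166.67 / 111300 × 3600 = 5.391″.

Δφ = 5.4″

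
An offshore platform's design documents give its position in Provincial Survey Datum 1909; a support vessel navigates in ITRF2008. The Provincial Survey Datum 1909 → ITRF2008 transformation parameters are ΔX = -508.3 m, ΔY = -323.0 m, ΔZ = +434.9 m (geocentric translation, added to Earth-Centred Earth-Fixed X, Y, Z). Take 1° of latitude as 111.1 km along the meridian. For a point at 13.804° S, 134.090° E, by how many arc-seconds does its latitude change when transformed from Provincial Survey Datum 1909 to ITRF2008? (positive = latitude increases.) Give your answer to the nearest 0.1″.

Δφ = 14.6″

sin φ = -0.238601, cos φ = 0.971118, sin λ = 0.718248, cos λ = -0.695787.
North component: ΔN = −sin φ cos λ·ΔX − sin φ sin λ·ΔY + cos φ·ΔZ = −(-0.238601)(-0.695787)(-508.3) − (-0.238601)(0.718248)(-323.0) + (0.971118)(434.9) = 451.37 m.
1° of latitude spans 111100 m, so Δφ = 451.37 / 111100 × 3600 = 14.626″.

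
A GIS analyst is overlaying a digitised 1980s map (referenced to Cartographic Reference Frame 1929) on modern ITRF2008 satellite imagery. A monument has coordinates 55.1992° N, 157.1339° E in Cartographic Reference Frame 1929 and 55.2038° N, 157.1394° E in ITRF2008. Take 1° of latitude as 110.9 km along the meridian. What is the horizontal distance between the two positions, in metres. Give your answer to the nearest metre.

Δφ = 55.2038° − 55.1992° = +0.0046°; Δλ = 157.1394° − 157.1339° = +0.0055°.
ΔN = Δφ × 110900 = 510.1 m; ΔE = Δλ × 110900 × cos(55.1992°) = +0.0055 × 110900 × 0.570725 = 348.1 m.
Distance = √(ΔE² + ΔN²) = √(348.1² + 510.1²) = 617.6 m.

618 m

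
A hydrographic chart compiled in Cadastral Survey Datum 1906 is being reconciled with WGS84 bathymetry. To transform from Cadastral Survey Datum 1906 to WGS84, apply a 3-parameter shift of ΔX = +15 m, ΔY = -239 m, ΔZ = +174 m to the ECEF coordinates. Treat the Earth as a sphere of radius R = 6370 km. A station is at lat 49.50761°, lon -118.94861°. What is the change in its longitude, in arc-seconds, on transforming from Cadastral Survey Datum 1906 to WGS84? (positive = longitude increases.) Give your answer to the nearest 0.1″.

sin φ = 0.760492, cos φ = 0.649347, sin λ = -0.875054, cos λ = -0.484025.
East component: ΔE = −sin λ·ΔX + cos λ·ΔY = −(-0.875054)(15) + (-0.484025)(-239) = 128.81 m.
1° of latitude spans πR/180 = 111177 m; at latitude φ, 1° of longitude spans that × cos φ = 72192.8 m, so Δλ = 128.81 / 72192.8 × 3600 = 6.423″.

Δλ = 6.4″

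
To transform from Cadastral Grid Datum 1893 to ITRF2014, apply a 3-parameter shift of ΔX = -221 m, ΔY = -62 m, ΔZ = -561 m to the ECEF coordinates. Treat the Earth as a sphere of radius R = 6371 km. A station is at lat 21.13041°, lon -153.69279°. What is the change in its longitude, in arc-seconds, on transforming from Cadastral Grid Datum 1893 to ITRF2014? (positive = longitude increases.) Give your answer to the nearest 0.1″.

sin φ = 0.360492, cos φ = 0.932762, sin λ = -0.443184, cos λ = -0.896431.
East component: ΔE = −sin λ·ΔX + cos λ·ΔY = −(-0.443184)(-221) + (-0.896431)(-62) = -42.36 m.
1° of latitude spans πR/180 = 111195 m; at latitude φ, 1° of longitude spans that × cos φ = 103718.4 m, so Δλ = -42.36 / 103718.4 × 3600 = -1.470″.

Δλ = -1.5″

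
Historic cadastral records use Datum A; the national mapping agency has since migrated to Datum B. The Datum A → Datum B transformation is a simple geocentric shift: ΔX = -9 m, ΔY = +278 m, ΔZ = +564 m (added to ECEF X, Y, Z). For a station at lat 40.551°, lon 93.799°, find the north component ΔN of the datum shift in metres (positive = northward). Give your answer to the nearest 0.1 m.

The local north axis is (−sin φ cos λ, −sin φ sin λ, cos φ), giving ΔN = -0.388 − 180.338 + 428.543 = 247.82 m.

ΔN = 247.8 m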